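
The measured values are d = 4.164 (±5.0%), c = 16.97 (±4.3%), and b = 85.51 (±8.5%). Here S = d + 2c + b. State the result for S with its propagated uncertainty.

123.6 ± 7.42

S is a linear combination, so absolute uncertainties add in quadrature:
  (δd)² = 0.0433;  (2·δc)² = 2.13;  (δb)² = 52.8
δS = √(55.0) = 7.42
S = 123.6.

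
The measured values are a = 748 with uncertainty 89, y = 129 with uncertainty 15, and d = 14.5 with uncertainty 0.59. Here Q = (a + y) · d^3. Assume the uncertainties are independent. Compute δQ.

4.27e+05

Let u = a + y = 877. δu = √(δa² + δy²) = √(7920 + 225) = 90.3, so δu/u = 0.103.
Q is then a monomial in u, d:
δQ/Q = √((δu/u)² + (3·δd/d)²) = √(0.0106 + 0.0149) = 0.160
Q = 2.67e+06, so δQ = 0.160 × 2.67e+06 = 4.27e+05.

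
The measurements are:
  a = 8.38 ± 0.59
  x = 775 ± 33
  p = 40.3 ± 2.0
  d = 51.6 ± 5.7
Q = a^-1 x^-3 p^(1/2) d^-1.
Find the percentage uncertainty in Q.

Products/powers → add relative errors in quadrature, weighted by exponent:
  (-1·δa/a)² = (-1×0.0704)² = 0.00496;  (-3·δx/x)² = (-3×0.0426)² = 0.0163;  (½·δp/p)² = (0.5×0.0496)² = 0.000616;  (-1·δd/d)² = (-1×0.110)² = 0.0122
δQ/Q = √(0.0341) = 0.185

18.5%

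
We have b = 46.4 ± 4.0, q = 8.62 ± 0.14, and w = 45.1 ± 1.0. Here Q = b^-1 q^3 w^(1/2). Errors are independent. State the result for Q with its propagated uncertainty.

Each factor contributes (exponent × relative error)² to (δQ/Q)²:
  (-1·δb/b)² = (-1×0.0862)² = 0.00743;  (3·δq/q)² = (3×0.0162)² = 0.00237;  (½·δw/w)² = (0.5×0.0222)² = 0.000123
δQ/Q = √(0.00993) = 0.0996
Q = 92.7, so δQ = 0.0996 × 92.7 = 9.24.

92.7 ± 9.24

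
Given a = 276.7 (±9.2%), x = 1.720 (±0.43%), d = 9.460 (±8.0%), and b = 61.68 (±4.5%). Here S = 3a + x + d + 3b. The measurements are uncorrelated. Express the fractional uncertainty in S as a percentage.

7.49%

Absolute uncertainties add in quadrature for a linear combination:
  (3·δa)² = 5830;  (δx)² = 5.47e-05;  (δd)² = 0.573;  (3·δb)² = 69.3
δS = √(5900) = 76.8
S = 1026, so δS/S = 76.8/1026 = 0.0749.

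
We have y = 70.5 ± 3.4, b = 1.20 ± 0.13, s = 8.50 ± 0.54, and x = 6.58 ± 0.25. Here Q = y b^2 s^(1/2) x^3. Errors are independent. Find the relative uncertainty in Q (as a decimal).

Q is a product of powers, so relative uncertainties combine in quadrature:
  (1·δy/y)² = (1×0.0482)² = 0.00233;  (2·δb/b)² = (2×0.108)² = 0.0469;  (½·δs/s)² = (0.5×0.0635)² = 0.00101;  (3·δx/x)² = (3×0.0380)² = 0.0130
δQ/Q = √(0.0633) = 0.252

0.252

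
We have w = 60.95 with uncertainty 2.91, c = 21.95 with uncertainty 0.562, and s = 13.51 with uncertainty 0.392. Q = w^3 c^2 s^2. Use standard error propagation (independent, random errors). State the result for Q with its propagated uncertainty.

(1.991 ± 0.324) × 10^10

Q is a product of powers, so relative uncertainties combine in quadrature:
  (3·δw/w)² = (3×0.0477)² = 0.0205;  (2·δc/c)² = (2×0.0256)² = 0.00262;  (2·δs/s)² = (2×0.0290)² = 0.00337
δQ/Q = √(0.0265) = 0.163
Q = 1.991e+10, so δQ = 0.163 × 1.991e+10 = 3.24e+09.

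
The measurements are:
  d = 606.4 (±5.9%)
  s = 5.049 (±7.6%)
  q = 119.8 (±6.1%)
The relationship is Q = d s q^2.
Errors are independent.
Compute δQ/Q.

For a monomial Q ∝ d, s, q^2, fractional errors add in quadrature:
  (1·δd/d)² = (1×0.0590)² = 0.00348;  (1·δs/s)² = (1×0.0760)² = 0.00578;  (2·δq/q)² = (2×0.0610)² = 0.0149
δQ/Q = √(0.0241) = 0.155

0.155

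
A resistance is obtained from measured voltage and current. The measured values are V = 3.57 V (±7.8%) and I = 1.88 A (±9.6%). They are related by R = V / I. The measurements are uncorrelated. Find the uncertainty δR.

0.235 Ω

Products/powers → add relative errors in quadrature, weighted by exponent:
  (1·δV/V)² = (1×0.0780)² = 0.00608;  (-1·δI/I)² = (-1×0.0960)² = 0.00922
δR/R = √(0.0153) = 0.124
R = 1.90 Ω, so δR = 0.124 × 1.90 = 0.235 Ω.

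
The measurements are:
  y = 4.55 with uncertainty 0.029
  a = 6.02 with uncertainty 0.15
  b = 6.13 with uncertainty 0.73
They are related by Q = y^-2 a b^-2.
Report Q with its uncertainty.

0.00774 ± 0.00186

Q is a product of powers, so relative uncertainties combine in quadrature:
  (-2·δy/y)² = (-2×0.00637)² = 0.000162;  (1·δa/a)² = (1×0.0249)² = 0.000621;  (-2·δb/b)² = (-2×0.119)² = 0.0567
δQ/Q = √(0.0575) = 0.240
Q = 0.00774, so δQ = 0.240 × 0.00774 = 0.00186.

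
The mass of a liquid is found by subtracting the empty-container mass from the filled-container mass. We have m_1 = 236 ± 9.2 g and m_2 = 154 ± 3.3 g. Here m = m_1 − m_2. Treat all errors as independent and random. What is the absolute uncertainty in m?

9.77 g

m is a linear combination, so absolute uncertainties add in quadrature:
  (δm_1)² = 84.6;  (δm_2)² = 10.9
δm = √(95.5) = 9.77 g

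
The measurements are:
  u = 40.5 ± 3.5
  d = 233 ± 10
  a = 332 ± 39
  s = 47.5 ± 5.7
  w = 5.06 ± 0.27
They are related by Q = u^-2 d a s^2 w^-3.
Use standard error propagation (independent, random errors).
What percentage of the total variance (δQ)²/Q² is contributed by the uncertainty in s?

(δQ/Q)² = (-2·δu/u)² + (1·δd/d)² + (1·δa/a)² + (2·δs/s)² + (-3·δw/w)²
  u term: (-2×0.0864)² = 0.0299
  d term: (1×0.0429)² = 0.00184
  a term: (1×0.117)² = 0.0138
  s term: (2×0.120)² = 0.0576
  w term: (-3×0.0534)² = 0.0256
Total = 0.129. Share from s = 0.0576/0.129 = 0.447.

44.7%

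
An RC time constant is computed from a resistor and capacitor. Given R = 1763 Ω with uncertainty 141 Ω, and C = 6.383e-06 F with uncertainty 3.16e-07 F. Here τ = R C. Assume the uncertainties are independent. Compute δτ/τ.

τ is a product of powers, so relative uncertainties combine in quadrature:
  (1·δR/R)² = (1×0.0800)² = 0.00640;  (1·δC/C)² = (1×0.0495)² = 0.00245
δτ/τ = √(0.00885) = 0.0941

0.0941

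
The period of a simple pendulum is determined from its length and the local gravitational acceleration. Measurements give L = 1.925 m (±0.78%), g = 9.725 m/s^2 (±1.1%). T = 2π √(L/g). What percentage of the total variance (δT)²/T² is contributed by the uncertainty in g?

(δT/T)² = (½·δL/L)² + (−½·δg/g)²
  L term: (0.5×0.00780)² = 1.52e-05
  g term: (-0.5×0.0110)² = 3.03e-05
Total = 4.55e-05. Share from g = 3.03e-05/4.55e-05 = 0.665.

66.5%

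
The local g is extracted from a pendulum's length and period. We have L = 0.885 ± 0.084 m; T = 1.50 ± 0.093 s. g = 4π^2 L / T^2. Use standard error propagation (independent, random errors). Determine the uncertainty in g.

Since g is a product/quotient, work with relative uncertainties:
  (1·δL/L)² = (1×0.0949)² = 0.00901;  (-2·δT/T)² = (-2×0.0620)² = 0.0154
δg/g = √(0.0244) = 0.156
g = 15.5 m/s^2, so δg = 0.156 × 15.5 = 2.42 m/s^2.

2.42 m/s^2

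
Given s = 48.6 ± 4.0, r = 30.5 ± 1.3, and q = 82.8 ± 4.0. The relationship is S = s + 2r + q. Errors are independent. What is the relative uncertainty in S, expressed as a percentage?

S is a linear combination, so absolute uncertainties add in quadrature:
  (δs)² = 16.0;  (2·δr)² = 6.76;  (δq)² = 16.0
δS = √(38.8) = 6.23
S = 192, so δS/S = 6.23/192 = 0.0324.

3.24%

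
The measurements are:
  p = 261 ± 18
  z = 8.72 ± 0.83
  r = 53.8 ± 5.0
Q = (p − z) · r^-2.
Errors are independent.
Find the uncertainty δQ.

0.0174

Let u = p − z = 252. δu = √(δp² + δz²) = √(324 + 0.689) = 18.0, so δu/u = 0.0714.
Q is then a monomial in u, r:
δQ/Q = √((δu/u)² + (-2·δr/r)²) = √(0.00510 + 0.0345) = 0.199
Q = 0.0872, so δQ = 0.199 × 0.0872 = 0.0174.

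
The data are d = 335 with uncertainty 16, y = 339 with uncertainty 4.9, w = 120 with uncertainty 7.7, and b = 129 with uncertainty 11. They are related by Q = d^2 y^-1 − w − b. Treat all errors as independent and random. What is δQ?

Let p = d^2·y^-1 = 331. δp/p = √((2·δd/d)² + (-1·δy/y)²) = √(0.00912 + 0.000209) = 0.0966, so δp = 32.0.
Q = p − w − b: δQ = √(δp² + δw² + δb²) = √(1020 + 59.3 + 121) = 34.7

34.7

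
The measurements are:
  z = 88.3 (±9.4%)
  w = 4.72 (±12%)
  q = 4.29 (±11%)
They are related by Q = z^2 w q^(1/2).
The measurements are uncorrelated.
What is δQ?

Q is a product of powers, so relative uncertainties combine in quadrature:
  (2·δz/z)² = (2×0.0940)² = 0.0353;  (1·δw/w)² = (1×0.120)² = 0.0144;  (½·δq/q)² = (0.5×0.110)² = 0.00302
δQ/Q = √(0.0528) = 0.230
Q = 76200, so δQ = 0.230 × 76200 = 17500.

17500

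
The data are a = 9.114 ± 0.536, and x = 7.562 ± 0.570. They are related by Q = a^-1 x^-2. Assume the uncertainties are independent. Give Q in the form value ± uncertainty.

Q is a product of powers, so relative uncertainties combine in quadrature:
  (-1·δa/a)² = (-1×0.0588)² = 0.00346;  (-2·δx/x)² = (-2×0.0754)² = 0.0227
δQ/Q = √(0.0262) = 0.162
Q = 0.001919, so δQ = 0.162 × 0.001919 = 0.000310.

0.001919 ± 0.000310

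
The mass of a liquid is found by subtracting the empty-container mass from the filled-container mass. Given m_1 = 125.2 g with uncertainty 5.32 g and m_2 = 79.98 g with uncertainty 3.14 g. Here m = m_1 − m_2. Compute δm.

Each term contributes (cᵢ δxᵢ)² to (δm)²:
  (δm_1)² = 28.3;  (δm_2)² = 9.86
δm = √(38.2) = 6.18 g

6.18 g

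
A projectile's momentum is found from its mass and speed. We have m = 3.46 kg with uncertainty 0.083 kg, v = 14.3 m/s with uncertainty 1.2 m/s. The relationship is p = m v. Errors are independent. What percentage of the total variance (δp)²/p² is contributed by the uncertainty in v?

92.4%

(δp/p)² = (1·δm/m)² + (1·δv/v)²
  m term: (1×0.0240)² = 0.000575
  v term: (1×0.0839)² = 0.00704
Total = 0.00762. Share from v = 0.00704/0.00762 = 0.924.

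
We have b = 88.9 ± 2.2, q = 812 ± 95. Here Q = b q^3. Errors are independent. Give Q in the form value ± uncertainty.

(4.76 ± 1.67) × 10^10

Since Q is a product/quotient, work with relative uncertainties:
  (1·δb/b)² = (1×0.0247)² = 0.000612;  (3·δq/q)² = (3×0.117)² = 0.123
δQ/Q = √(0.124) = 0.352
Q = 4.76e+10, so δQ = 0.352 × 4.76e+10 = 1.67e+10.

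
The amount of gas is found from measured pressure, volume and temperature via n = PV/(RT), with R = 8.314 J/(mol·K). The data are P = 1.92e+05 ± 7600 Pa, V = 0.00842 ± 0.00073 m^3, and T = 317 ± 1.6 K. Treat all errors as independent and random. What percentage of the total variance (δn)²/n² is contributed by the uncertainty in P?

(δn/n)² = (1·δP/P)² + (1·δV/V)² + (-1·δT/T)²
  P term: (1×0.0396)² = 0.00157
  V term: (1×0.0867)² = 0.00752
  T term: (-1×0.00505)² = 2.55e-05
Total = 0.00911. Share from P = 0.00157/0.00911 = 0.172.

17.2%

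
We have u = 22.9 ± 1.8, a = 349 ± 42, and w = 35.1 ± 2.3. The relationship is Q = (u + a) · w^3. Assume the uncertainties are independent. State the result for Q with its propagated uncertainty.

(1.61 ± 0.365) × 10^7

Let h = u + a = 372. δh = √(δu² + δa²) = √(3.24 + 1760) = 42.0, so δh/h = 0.113.
Q is then a monomial in h, w:
δQ/Q = √((δh/h)² + (3·δw/w)²) = √(0.0128 + 0.0386) = 0.227
Q = 1.61e+07, so δQ = 0.227 × 1.61e+07 = 3.65e+06.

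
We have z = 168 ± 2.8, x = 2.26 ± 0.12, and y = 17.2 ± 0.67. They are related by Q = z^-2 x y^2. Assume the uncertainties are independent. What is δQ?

For a monomial Q ∝ z^-2, x, y^2, fractional errors add in quadrature:
  (-2·δz/z)² = (-2×0.0167)² = 0.00111;  (1·δx/x)² = (1×0.0531)² = 0.00282;  (2·δy/y)² = (2×0.0390)² = 0.00607
δQ/Q = √(0.01000) = 0.1000
Q = 0.0237, so δQ = 0.1000 × 0.0237 = 0.00237.

0.00237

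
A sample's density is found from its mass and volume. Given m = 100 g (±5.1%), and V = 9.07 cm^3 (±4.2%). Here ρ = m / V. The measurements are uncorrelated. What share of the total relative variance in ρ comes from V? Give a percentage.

40.4%

(δρ/ρ)² = (1·δm/m)² + (-1·δV/V)²
  m term: (1×0.0510)² = 0.00260
  V term: (-1×0.0420)² = 0.00176
Total = 0.00436. Share from V = 0.00176/0.00436 = 0.404.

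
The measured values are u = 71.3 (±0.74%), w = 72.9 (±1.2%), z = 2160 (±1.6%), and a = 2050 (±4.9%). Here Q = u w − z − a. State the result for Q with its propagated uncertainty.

Let p = u·w = 5200. δp/p = √((1·δu/u)² + (1·δw/w)²) = √(5.48e-05 + 0.000144) = 0.0141, so δp = 73.3.
Q = p − z − a: δQ = √(δp² + δz² + δa²) = √(5370 + 1190 + 10100) = 129
Q = 988.

988 ± 129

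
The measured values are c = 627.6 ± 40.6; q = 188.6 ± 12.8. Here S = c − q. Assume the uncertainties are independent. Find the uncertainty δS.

42.6

Absolute uncertainties add in quadrature for a linear combination:
  (δc)² = 1650;  (δq)² = 164
δS = √(1810) = 42.6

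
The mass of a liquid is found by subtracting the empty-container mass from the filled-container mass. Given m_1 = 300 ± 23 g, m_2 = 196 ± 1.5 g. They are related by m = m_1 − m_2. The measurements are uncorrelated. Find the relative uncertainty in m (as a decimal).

0.222

For a sum/difference, combine absolute errors in quadrature:
  (δm_1)² = 529;  (δm_2)² = 2.25
δm = √(531) = 23.0 g
m = 104 g, so δm/m = 23.0/104 = 0.222.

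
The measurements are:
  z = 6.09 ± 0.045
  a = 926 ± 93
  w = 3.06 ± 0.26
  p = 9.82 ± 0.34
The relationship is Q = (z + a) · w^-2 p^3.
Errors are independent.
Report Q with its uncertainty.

94300 ± 21000

Let u = z + a = 932. δu = √(δz² + δa²) = √(0.00202 + 8650) = 93.0, so δu/u = 0.0998.
Q is then a monomial in u, w, p:
δQ/Q = √((δu/u)² + (-2·δw/w)² + (3·δp/p)²) = √(0.00996 + 0.0289 + 0.0108) = 0.223
Q = 94300, so δQ = 0.223 × 94300 = 21000.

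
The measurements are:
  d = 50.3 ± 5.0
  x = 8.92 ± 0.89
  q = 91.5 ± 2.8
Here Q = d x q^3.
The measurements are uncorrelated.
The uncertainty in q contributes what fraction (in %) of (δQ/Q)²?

(δQ/Q)² = (1·δd/d)² + (1·δx/x)² + (3·δq/q)²
  d term: (1×0.0994)² = 0.00988
  x term: (1×0.0998)² = 0.00996
  q term: (3×0.0306)² = 0.00843
Total = 0.0283. Share from q = 0.00843/0.0283 = 0.298.

29.8%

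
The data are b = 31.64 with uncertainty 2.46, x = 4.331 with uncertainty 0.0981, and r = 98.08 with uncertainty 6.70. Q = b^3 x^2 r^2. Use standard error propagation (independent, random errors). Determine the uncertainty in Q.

1.57e+09

Products/powers → add relative errors in quadrature, weighted by exponent:
  (3·δb/b)² = (3×0.0777)² = 0.0544;  (2·δx/x)² = (2×0.0227)² = 0.00205;  (2·δr/r)² = (2×0.0683)² = 0.0187
δQ/Q = √(0.0751) = 0.274
Q = 5.715e+09, so δQ = 0.274 × 5.715e+09 = 1.57e+09.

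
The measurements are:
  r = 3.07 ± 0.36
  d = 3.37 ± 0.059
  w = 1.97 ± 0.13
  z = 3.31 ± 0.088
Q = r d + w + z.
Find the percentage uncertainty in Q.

Let p = r·d = 10.3. δp/p = √((1·δr/r)² + (1·δd/d)²) = √(0.0138 + 0.000307) = 0.119, so δp = 1.23.
Q = p + w + z: δQ = √(δp² + δw² + δz²) = √(1.50 + 0.0169 + 0.00774) = 1.24
Q = 15.6, so δQ/Q = 1.24/15.6 = 0.0791.

7.91%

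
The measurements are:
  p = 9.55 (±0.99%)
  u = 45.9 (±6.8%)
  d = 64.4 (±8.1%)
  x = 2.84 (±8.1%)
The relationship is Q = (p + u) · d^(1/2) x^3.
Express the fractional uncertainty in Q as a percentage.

25.3%

Let w = p + u = 55.5. δw = √(δp² + δu²) = √(0.00894 + 9.74) = 3.12, so δw/w = 0.0563.
Q is then a monomial in w, d, x:
δQ/Q = √((δw/w)² + (½·δd/d)² + (3·δx/x)²) = √(0.00317 + 0.00164 + 0.0590) = 0.253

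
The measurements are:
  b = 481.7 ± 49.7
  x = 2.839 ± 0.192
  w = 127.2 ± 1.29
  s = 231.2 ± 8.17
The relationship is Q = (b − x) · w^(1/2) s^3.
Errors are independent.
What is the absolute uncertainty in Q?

9.91e+09

Let u = b − x = 478.9. δu = √(δb² + δx²) = √(2470 + 0.0369) = 49.7, so δu/u = 0.104.
Q is then a monomial in u, w, s:
δQ/Q = √((δu/u)² + (½·δw/w)² + (3·δs/s)²) = √(0.0108 + 2.57e-05 + 0.0112) = 0.148
Q = 6.674e+10, so δQ = 0.148 × 6.674e+10 = 9.91e+09.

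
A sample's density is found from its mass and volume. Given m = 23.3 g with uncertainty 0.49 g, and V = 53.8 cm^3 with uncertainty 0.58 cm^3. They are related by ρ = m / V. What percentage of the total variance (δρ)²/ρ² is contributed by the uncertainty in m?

79.2%

(δρ/ρ)² = (1·δm/m)² + (-1·δV/V)²
  m term: (1×0.0210)² = 0.000442
  V term: (-1×0.0108)² = 0.000116
Total = 0.000558. Share from m = 0.000442/0.000558 = 0.792.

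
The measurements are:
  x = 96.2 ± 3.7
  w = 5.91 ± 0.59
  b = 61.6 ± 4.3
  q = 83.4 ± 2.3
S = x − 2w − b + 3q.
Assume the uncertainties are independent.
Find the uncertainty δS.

For a sum/difference, combine absolute errors in quadrature:
  (δx)² = 13.7;  (2·δw)² = 1.39;  (δb)² = 18.5;  (3·δq)² = 47.6
δS = √(81.2) = 9.01

9.01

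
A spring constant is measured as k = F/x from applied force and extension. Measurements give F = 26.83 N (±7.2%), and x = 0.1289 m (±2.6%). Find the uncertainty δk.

Relative error in a monomial: (δk/k)² = Σ (nᵢ · δxᵢ/xᵢ)².
  (1·δF/F)² = (1×0.0720)² = 0.00518;  (-1·δx/x)² = (-1×0.0260)² = 0.000676
δk/k = √(0.00586) = 0.0766
k = 208.1 N/m, so δk = 0.0766 × 208.1 = 15.9 N/m.

15.9 N/m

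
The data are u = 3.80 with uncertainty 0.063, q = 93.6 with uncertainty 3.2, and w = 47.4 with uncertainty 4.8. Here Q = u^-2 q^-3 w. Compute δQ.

5.92e-07

For a monomial Q ∝ u^-2, q^-3, w, fractional errors add in quadrature:
  (-2·δu/u)² = (-2×0.0166)² = 0.00110;  (-3·δq/q)² = (-3×0.0342)² = 0.0105;  (1·δw/w)² = (1×0.101)² = 0.0103
δQ/Q = √(0.0219) = 0.148
Q = 4e-06, so δQ = 0.148 × 4e-06 = 5.92e-07.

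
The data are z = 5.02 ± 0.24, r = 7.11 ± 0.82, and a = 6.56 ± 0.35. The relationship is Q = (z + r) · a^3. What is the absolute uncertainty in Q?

Let u = z + r = 12.1. δu = √(δz² + δr²) = √(0.0576 + 0.672) = 0.854, so δu/u = 0.0704.
Q is then a monomial in u, a:
δQ/Q = √((δu/u)² + (3·δa/a)²) = √(0.00496 + 0.0256) = 0.175
Q = 3420, so δQ = 0.175 × 3420 = 599.

599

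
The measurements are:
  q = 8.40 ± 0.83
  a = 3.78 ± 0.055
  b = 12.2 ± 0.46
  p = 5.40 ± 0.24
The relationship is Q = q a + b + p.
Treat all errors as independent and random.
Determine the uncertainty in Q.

Let w = q·a = 31.8. δw/w = √((1·δq/q)² + (1·δa/a)²) = √(0.00976 + 0.000212) = 0.0999, so δw = 3.17.
Q = w + b + p: δQ = √(δw² + δb² + δp²) = √(10.1 + 0.212 + 0.0576) = 3.21

3.21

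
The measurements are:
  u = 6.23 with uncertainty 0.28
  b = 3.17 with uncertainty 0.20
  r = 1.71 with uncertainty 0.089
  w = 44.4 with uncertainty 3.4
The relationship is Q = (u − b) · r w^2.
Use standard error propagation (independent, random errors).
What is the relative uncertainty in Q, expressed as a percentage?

Let h = u − b = 3.06. δh = √(δu² + δb²) = √(0.0784 + 0.0400) = 0.344, so δh/h = 0.112.
Q is then a monomial in h, r, w:
δQ/Q = √((δh/h)² + (1·δr/r)² + (2·δw/w)²) = √(0.0126 + 0.00271 + 0.0235) = 0.197

19.7%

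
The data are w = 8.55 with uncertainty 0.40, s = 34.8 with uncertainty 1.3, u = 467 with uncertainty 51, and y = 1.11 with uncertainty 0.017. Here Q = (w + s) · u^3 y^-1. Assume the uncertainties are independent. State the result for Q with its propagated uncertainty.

(3.98 ± 1.31) × 10^9

Let h = w + s = 43.3. δh = √(δw² + δs²) = √(0.160 + 1.69) = 1.36, so δh/h = 0.0314.
Q is then a monomial in h, u, y:
δQ/Q = √((δh/h)² + (3·δu/u)² + (-1·δy/y)²) = √(0.000984 + 0.107 + 0.000235) = 0.329
Q = 3.98e+09, so δQ = 0.329 × 3.98e+09 = 1.31e+09.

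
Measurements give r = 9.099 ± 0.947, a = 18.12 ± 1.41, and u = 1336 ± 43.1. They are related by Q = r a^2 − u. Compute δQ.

Let p = r·a^2 = 2988. δp/p = √((1·δr/r)² + (2·δa/a)²) = √(0.0108 + 0.0242) = 0.187, so δp = 559.
Q = p − u: δQ = √(δp² + δu²) = √(3.13e+05 + 1860) = 561

561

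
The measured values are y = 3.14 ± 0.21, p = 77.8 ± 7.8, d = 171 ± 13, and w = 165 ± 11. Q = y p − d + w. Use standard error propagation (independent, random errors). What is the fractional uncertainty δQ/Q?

0.143

Let h = y·p = 244. δh/h = √((1·δy/y)² + (1·δp/p)²) = √(0.00447 + 0.0101) = 0.121, so δh = 29.4.
Q = h − d + w: δQ = √(δh² + δd² + δw²) = √(867 + 169 + 121) = 34.0
Q = 238, so δQ/Q = 34.0/238 = 0.143.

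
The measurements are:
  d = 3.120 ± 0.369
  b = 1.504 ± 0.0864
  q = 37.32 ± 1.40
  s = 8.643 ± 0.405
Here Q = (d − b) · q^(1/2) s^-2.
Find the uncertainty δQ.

0.0335

Let u = d − b = 1.616. δu = √(δd² + δb²) = √(0.136 + 0.00746) = 0.379, so δu/u = 0.235.
Q is then a monomial in u, q, s:
δQ/Q = √((δu/u)² + (½·δq/q)² + (-2·δs/s)²) = √(0.0550 + 0.000352 + 0.00878) = 0.253
Q = 0.1322, so δQ = 0.253 × 0.1322 = 0.0335.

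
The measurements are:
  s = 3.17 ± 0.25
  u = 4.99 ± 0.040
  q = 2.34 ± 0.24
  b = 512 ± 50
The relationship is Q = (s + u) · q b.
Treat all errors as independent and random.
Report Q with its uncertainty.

9780 ± 1420

Let w = s + u = 8.16. δw = √(δs² + δu²) = √(0.0625 + 0.00160) = 0.253, so δw/w = 0.0310.
Q is then a monomial in w, q, b:
δQ/Q = √((δw/w)² + (1·δq/q)² + (1·δb/b)²) = √(0.000963 + 0.0105 + 0.00954) = 0.145
Q = 9780, so δQ = 0.145 × 9780 = 1420.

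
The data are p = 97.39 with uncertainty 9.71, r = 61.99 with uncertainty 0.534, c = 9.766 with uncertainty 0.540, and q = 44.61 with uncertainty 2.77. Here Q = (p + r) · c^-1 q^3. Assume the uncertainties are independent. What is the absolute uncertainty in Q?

2.95e+05

Let u = p + r = 159.4. δu = √(δp² + δr²) = √(94.3 + 0.285) = 9.72, so δu/u = 0.0610.
Q is then a monomial in u, c, q:
δQ/Q = √((δu/u)² + (-1·δc/c)² + (3·δq/q)²) = √(0.00372 + 0.00306 + 0.0347) = 0.204
Q = 1.449e+06, so δQ = 0.204 × 1.449e+06 = 2.95e+05.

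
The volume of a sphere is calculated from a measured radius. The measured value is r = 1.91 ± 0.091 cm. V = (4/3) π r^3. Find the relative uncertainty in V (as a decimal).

V ∝ r^3, so δV/V = |3| · δr/r = 3 × 0.0476 = 0.143.

0.143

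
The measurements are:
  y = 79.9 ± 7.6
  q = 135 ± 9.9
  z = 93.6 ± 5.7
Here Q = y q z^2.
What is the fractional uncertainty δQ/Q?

Products/powers → add relative errors in quadrature, weighted by exponent:
  (1·δy/y)² = (1×0.0951)² = 0.00905;  (1·δq/q)² = (1×0.0733)² = 0.00538;  (2·δz/z)² = (2×0.0609)² = 0.0148
δQ/Q = √(0.0293) = 0.171

0.171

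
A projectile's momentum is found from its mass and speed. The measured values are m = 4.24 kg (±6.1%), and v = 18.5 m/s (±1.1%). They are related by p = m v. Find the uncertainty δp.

Since p is a product/quotient, work with relative uncertainties:
  (1·δm/m)² = (1×0.0610)² = 0.00372;  (1·δv/v)² = (1×0.0110)² = 0.000121
δp/p = √(0.00384) = 0.0620
p = 78.4 kg·m/s, so δp = 0.0620 × 78.4 = 4.86 kg·m/s.

4.86 kg·m/s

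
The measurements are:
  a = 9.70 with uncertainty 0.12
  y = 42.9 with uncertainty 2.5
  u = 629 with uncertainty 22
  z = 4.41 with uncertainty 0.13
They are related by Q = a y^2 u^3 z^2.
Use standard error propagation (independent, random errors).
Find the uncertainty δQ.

Relative error in a monomial: (δQ/Q)² = Σ (nᵢ · δxᵢ/xᵢ)².
  (1·δa/a)² = (1×0.0124)² = 0.000153;  (2·δy/y)² = (2×0.0583)² = 0.0136;  (3·δu/u)² = (3×0.0350)² = 0.0110;  (2·δz/z)² = (2×0.0295)² = 0.00348
δQ/Q = √(0.0282) = 0.168
Q = 8.64e+13, so δQ = 0.168 × 8.64e+13 = 1.45e+13.

1.45e+13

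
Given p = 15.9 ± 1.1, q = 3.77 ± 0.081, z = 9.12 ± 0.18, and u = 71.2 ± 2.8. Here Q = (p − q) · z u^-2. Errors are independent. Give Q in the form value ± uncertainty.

Let w = p − q = 12.1. δw = √(δp² + δq²) = √(1.21 + 0.00656) = 1.10, so δw/w = 0.0909.
Q is then a monomial in w, z, u:
δQ/Q = √((δw/w)² + (1·δz/z)² + (-2·δu/u)²) = √(0.00827 + 0.000390 + 0.00619) = 0.122
Q = 0.0218, so δQ = 0.122 × 0.0218 = 0.00266.

0.0218 ± 0.00266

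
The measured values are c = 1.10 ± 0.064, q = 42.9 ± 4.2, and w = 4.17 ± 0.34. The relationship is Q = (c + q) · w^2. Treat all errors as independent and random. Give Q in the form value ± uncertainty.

Let u = c + q = 44.0. δu = √(δc² + δq²) = √(0.00410 + 17.6) = 4.20, so δu/u = 0.0955.
Q is then a monomial in u, w:
δQ/Q = √((δu/u)² + (2·δw/w)²) = √(0.00911 + 0.0266) = 0.189
Q = 765, so δQ = 0.189 × 765 = 145.

765 ± 145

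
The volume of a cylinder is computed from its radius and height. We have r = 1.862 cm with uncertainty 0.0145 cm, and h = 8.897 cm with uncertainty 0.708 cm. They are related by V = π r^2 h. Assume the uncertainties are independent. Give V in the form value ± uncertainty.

V is a product of powers, so relative uncertainties combine in quadrature:
  (2·δr/r)² = (2×0.00779)² = 0.000243;  (1·δh/h)² = (1×0.0796)² = 0.00633
δV/V = √(0.00658) = 0.0811
V = 96.91 cm^3, so δV = 0.0811 × 96.91 = 7.86 cm^3.

96.91 ± 7.86 cm^3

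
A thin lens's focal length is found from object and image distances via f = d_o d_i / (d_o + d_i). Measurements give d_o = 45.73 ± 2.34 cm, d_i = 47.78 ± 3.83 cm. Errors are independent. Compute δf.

∂f/∂d_o = (d_i/(d_o+d_i))² = 0.261;  ∂f/∂d_i = (d_o/(d_o+d_i))² = 0.239
δf = √((∂f/∂d_o · δd_o)² + (∂f/∂d_i · δd_i)²) = √(0.373 + 0.839) = 1.10 cm

1.10 cm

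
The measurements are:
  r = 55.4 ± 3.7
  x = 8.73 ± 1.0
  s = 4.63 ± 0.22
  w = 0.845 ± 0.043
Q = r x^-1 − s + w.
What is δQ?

0.871

Let p = r·x^-1 = 6.35. δp/p = √((1·δr/r)² + (-1·δx/x)²) = √(0.00446 + 0.0131) = 0.133, so δp = 0.841.
Q = p − s + w: δQ = √(δp² + δs² + δw²) = √(0.708 + 0.0484 + 0.00185) = 0.871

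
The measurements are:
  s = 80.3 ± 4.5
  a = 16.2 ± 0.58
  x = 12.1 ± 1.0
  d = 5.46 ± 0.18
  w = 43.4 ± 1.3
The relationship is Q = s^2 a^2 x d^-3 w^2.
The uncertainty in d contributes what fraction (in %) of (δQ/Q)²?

25.8%

(δQ/Q)² = (2·δs/s)² + (2·δa/a)² + (1·δx/x)² + (-3·δd/d)² + (2·δw/w)²
  s term: (2×0.0560)² = 0.0126
  a term: (2×0.0358)² = 0.00513
  x term: (1×0.0826)² = 0.00683
  d term: (-3×0.0330)² = 0.00978
  w term: (2×0.0300)² = 0.00359
Total = 0.0379. Share from d = 0.00978/0.0379 = 0.258.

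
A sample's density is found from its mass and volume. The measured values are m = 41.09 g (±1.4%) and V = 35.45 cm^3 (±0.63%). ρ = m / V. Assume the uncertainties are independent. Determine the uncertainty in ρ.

Products/powers → add relative errors in quadrature, weighted by exponent:
  (1·δm/m)² = (1×0.0140)² = 0.000196;  (-1·δV/V)² = (-1×0.00630)² = 3.97e-05
δρ/ρ = √(0.000236) = 0.0154
ρ = 1.159 g/cm^3, so δρ = 0.0154 × 1.159 = 0.0178 g/cm^3.

0.0178 g/cm^3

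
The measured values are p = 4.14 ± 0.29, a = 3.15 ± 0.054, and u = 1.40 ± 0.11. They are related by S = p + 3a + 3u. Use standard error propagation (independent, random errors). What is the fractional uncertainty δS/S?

0.0263

S is a linear combination, so absolute uncertainties add in quadrature:
  (δp)² = 0.0841;  (3·δa)² = 0.0262;  (3·δu)² = 0.109
δS = √(0.219) = 0.468
S = 17.8, so δS/S = 0.468/17.8 = 0.0263.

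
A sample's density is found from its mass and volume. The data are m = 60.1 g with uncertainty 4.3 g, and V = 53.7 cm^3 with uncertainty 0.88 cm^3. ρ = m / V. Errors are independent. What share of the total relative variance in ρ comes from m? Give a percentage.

(δρ/ρ)² = (1·δm/m)² + (-1·δV/V)²
  m term: (1×0.0715)² = 0.00512
  V term: (-1×0.0164)² = 0.000269
Total = 0.00539. Share from m = 0.00512/0.00539 = 0.950.

95.0%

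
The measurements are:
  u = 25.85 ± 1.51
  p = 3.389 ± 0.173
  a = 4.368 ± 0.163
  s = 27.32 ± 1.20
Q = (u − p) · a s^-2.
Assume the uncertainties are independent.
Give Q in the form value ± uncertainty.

0.1314 ± 0.0154

Let w = u − p = 22.46. δw = √(δu² + δp²) = √(2.28 + 0.0299) = 1.52, so δw/w = 0.0677.
Q is then a monomial in w, a, s:
δQ/Q = √((δw/w)² + (1·δa/a)² + (-2·δs/s)²) = √(0.00458 + 0.00139 + 0.00772) = 0.117
Q = 0.1314, so δQ = 0.117 × 0.1314 = 0.0154.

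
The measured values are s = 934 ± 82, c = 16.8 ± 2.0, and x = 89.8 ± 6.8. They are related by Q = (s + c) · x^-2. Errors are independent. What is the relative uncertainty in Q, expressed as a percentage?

17.4%

Let u = s + c = 951. δu = √(δs² + δc²) = √(6720 + 4.00) = 82.0, so δu/u = 0.0863.
Q is then a monomial in u, x:
δQ/Q = √((δu/u)² + (-2·δx/x)²) = √(0.00744 + 0.0229) = 0.174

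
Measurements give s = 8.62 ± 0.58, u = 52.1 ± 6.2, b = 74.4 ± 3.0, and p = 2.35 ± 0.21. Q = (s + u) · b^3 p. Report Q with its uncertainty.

(5.88 ± 1.07) × 10^7

Let w = s + u = 60.7. δw = √(δs² + δu²) = √(0.336 + 38.4) = 6.23, so δw/w = 0.103.
Q is then a monomial in w, b, p:
δQ/Q = √((δw/w)² + (3·δb/b)² + (1·δp/p)²) = √(0.0105 + 0.0146 + 0.00799) = 0.182
Q = 5.88e+07, so δQ = 0.182 × 5.88e+07 = 1.07e+07.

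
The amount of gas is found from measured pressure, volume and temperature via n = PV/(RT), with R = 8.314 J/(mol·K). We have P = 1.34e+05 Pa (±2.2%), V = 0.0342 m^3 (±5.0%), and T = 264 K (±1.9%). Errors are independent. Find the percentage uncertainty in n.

For a monomial n ∝ P, V, T^-1, fractional errors add in quadrature:
  (1·δP/P)² = (1×0.0220)² = 0.000484;  (1·δV/V)² = (1×0.0500)² = 0.00250;  (-1·δT/T)² = (-1×0.0190)² = 0.000361
δn/n = √(0.00335) = 0.0578

5.78%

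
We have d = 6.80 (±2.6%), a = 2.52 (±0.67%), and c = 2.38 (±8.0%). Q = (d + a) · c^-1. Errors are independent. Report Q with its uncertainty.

3.92 ± 0.322

Let u = d + a = 9.32. δu = √(δd² + δa²) = √(0.0313 + 0.000285) = 0.178, so δu/u = 0.0191.
Q is then a monomial in u, c:
δQ/Q = √((δu/u)² + (-1·δc/c)²) = √(0.000363 + 0.00640) = 0.0822
Q = 3.92, so δQ = 0.0822 × 3.92 = 0.322.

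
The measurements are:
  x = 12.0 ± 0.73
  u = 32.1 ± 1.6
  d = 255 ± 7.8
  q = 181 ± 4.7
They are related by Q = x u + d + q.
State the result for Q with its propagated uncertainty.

Let p = x·u = 385. δp/p = √((1·δx/x)² + (1·δu/u)²) = √(0.00370 + 0.00248) = 0.0786, so δp = 30.3.
Q = p + d + q: δQ = √(δp² + δd² + δq²) = √(918 + 60.8 + 22.1) = 31.6
Q = 821.

821 ± 31.6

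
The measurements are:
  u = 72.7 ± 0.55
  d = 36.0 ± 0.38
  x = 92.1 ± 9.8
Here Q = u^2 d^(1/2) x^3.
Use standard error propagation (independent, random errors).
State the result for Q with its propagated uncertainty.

For a monomial Q ∝ u^2, d^(1/2), x^3, fractional errors add in quadrature:
  (2·δu/u)² = (2×0.00757)² = 0.000229;  (½·δd/d)² = (0.5×0.0106)² = 2.79e-05;  (3·δx/x)² = (3×0.106)² = 0.102
δQ/Q = √(0.102) = 0.320
Q = 2.48e+10, so δQ = 0.320 × 2.48e+10 = 7.92e+09.

(2.48 ± 0.792) × 10^10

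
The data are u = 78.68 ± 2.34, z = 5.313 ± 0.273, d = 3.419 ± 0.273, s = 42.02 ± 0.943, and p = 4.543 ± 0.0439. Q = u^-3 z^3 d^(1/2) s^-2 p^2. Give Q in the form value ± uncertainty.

(6.655 ± 1.26) × 10^-6

Relative error in a monomial: (δQ/Q)² = Σ (nᵢ · δxᵢ/xᵢ)².
  (-3·δu/u)² = (-3×0.0297)² = 0.00796;  (3·δz/z)² = (3×0.0514)² = 0.0238;  (½·δd/d)² = (0.5×0.0798)² = 0.00159;  (-2·δs/s)² = (-2×0.0224)² = 0.00201;  (2·δp/p)² = (2×0.00966)² = 0.000374
δQ/Q = √(0.0357) = 0.189
Q = 6.655e-06, so δQ = 0.189 × 6.655e-06 = 1.26e-06.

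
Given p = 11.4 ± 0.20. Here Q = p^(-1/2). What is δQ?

For a monomial Q ∝ p^(-1/2), fractional errors add in quadrature:
  (−½·δp/p)² = (-0.5×0.0175)² = 7.69e-05
δQ/Q = √(7.69e-05) = 0.00877
Q = 0.296, so δQ = 0.00877 × 0.296 = 0.00260.

0.00260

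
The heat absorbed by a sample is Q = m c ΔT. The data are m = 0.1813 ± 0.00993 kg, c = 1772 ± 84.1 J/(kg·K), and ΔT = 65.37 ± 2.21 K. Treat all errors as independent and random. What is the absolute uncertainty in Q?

Products/powers → add relative errors in quadrature, weighted by exponent:
  (1·δm/m)² = (1×0.0548)² = 0.00300;  (1·δc/c)² = (1×0.0475)² = 0.00225;  (1·δΔT/ΔT)² = (1×0.0338)² = 0.00114
δQ/Q = √(0.00640) = 0.0800
Q = 21000 J, so δQ = 0.0800 × 21000 = 1680 J.

1680 J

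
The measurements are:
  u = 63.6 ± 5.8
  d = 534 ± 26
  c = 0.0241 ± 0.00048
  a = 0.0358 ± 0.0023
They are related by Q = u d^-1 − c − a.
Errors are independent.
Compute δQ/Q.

0.212

Let p = u·d^-1 = 0.119. δp/p = √((1·δu/u)² + (-1·δd/d)²) = √(0.00832 + 0.00237) = 0.103, so δp = 0.0123.
Q = p − c − a: δQ = √(δp² + δc² + δa²) = √(0.000152 + 2.3e-07 + 5.29e-06) = 0.0125
Q = 0.0592, so δQ/Q = 0.0125/0.0592 = 0.212.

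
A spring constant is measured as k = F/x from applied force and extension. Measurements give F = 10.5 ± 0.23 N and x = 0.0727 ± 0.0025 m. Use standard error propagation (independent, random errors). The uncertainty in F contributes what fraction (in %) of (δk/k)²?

28.9%

(δk/k)² = (1·δF/F)² + (-1·δx/x)²
  F term: (1×0.0219)² = 0.000480
  x term: (-1×0.0344)² = 0.00118
Total = 0.00166. Share from F = 0.000480/0.00166 = 0.289.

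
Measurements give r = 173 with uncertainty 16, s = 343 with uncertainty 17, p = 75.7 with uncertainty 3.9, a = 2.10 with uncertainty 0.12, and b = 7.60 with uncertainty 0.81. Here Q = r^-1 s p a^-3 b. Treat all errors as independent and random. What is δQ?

Relative error in a monomial: (δQ/Q)² = Σ (nᵢ · δxᵢ/xᵢ)².
  (-1·δr/r)² = (-1×0.0925)² = 0.00855;  (1·δs/s)² = (1×0.0496)² = 0.00246;  (1·δp/p)² = (1×0.0515)² = 0.00265;  (-3·δa/a)² = (-3×0.0571)² = 0.0294;  (1·δb/b)² = (1×0.107)² = 0.0114
δQ/Q = √(0.0544) = 0.233
Q = 123, so δQ = 0.233 × 123 = 28.7.

28.7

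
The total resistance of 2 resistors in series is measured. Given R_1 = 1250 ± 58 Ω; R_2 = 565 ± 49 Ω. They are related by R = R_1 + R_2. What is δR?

75.9 Ω

For a sum/difference, combine absolute errors in quadrature:
  (δR_1)² = 3360;  (δR_2)² = 2400
δR = √(5760) = 75.9 Ω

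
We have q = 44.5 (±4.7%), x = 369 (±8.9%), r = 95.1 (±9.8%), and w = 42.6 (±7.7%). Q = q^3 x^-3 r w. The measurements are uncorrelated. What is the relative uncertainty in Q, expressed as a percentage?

32.7%

Since Q is a product/quotient, work with relative uncertainties:
  (3·δq/q)² = (3×0.0470)² = 0.0199;  (-3·δx/x)² = (-3×0.0890)² = 0.0713;  (1·δr/r)² = (1×0.0980)² = 0.00960;  (1·δw/w)² = (1×0.0770)² = 0.00593
δQ/Q = √(0.107) = 0.327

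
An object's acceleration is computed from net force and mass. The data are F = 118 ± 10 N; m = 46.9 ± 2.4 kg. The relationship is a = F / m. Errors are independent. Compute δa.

0.249 m/s^2

Relative error in a monomial: (δa/a)² = Σ (nᵢ · δxᵢ/xᵢ)².
  (1·δF/F)² = (1×0.0847)² = 0.00718;  (-1·δm/m)² = (-1×0.0512)² = 0.00262
δa/a = √(0.00980) = 0.0990
a = 2.52 m/s^2, so δa = 0.0990 × 2.52 = 0.249 m/s^2.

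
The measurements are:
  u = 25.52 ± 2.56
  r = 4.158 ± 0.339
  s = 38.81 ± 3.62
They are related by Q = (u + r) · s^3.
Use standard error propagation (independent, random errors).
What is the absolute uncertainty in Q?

5.08e+05

Let w = u + r = 29.68. δw = √(δu² + δr²) = √(6.55 + 0.115) = 2.58, so δw/w = 0.0870.
Q is then a monomial in w, s:
δQ/Q = √((δw/w)² + (3·δs/s)²) = √(0.00757 + 0.0783) = 0.293
Q = 1.735e+06, so δQ = 0.293 × 1.735e+06 = 5.08e+05.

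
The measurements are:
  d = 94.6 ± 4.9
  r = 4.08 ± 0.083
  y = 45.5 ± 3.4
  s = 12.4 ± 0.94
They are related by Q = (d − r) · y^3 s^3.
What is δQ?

5.27e+09

Let u = d − r = 90.5. δu = √(δd² + δr²) = √(24.0 + 0.00689) = 4.90, so δu/u = 0.0541.
Q is then a monomial in u, y, s:
δQ/Q = √((δu/u)² + (3·δy/y)² + (3·δs/s)²) = √(0.00293 + 0.0503 + 0.0517) = 0.324
Q = 1.63e+10, so δQ = 0.324 × 1.63e+10 = 5.27e+09.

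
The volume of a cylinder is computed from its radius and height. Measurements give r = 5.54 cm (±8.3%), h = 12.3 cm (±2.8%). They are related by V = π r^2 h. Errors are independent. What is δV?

For a monomial V ∝ r^2, h, fractional errors add in quadrature:
  (2·δr/r)² = (2×0.0830)² = 0.0276;  (1·δh/h)² = (1×0.0280)² = 0.000784
δV/V = √(0.0283) = 0.168
V = 1190 cm^3, so δV = 0.168 × 1190 = 200 cm^3.

200 cm^3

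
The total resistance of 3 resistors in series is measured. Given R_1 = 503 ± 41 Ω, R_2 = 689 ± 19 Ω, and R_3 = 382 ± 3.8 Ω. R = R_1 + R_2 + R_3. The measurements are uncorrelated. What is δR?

45.3 Ω

R is a linear combination, so absolute uncertainties add in quadrature:
  (δR_1)² = 1680;  (δR_2)² = 361;  (δR_3)² = 14.4
δR = √(2060) = 45.3 Ω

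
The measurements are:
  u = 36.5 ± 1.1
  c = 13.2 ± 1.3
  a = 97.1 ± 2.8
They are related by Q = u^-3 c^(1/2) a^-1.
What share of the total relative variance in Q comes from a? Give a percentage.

(δQ/Q)² = (-3·δu/u)² + (½·δc/c)² + (-1·δa/a)²
  u term: (-3×0.0301)² = 0.00817
  c term: (0.5×0.0985)² = 0.00242
  a term: (-1×0.0288)² = 0.000832
Total = 0.0114. Share from a = 0.000832/0.0114 = 0.0727.

7.27%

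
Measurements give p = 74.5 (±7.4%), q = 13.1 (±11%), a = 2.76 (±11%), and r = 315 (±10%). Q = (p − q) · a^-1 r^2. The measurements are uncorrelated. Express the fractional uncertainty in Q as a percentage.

Let u = p − q = 61.4. δu = √(δp² + δq²) = √(30.4 + 2.08) = 5.70, so δu/u = 0.0928.
Q is then a monomial in u, a, r:
δQ/Q = √((δu/u)² + (-1·δa/a)² + (2·δr/r)²) = √(0.00861 + 0.0121 + 0.0400) = 0.246

24.6%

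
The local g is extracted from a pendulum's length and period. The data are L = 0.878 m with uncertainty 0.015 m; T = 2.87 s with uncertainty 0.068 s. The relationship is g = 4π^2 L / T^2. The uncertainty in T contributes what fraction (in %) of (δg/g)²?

88.5%

(δg/g)² = (1·δL/L)² + (-2·δT/T)²
  L term: (1×0.0171)² = 0.000292
  T term: (-2×0.0237)² = 0.00225
Total = 0.00254. Share from T = 0.00225/0.00254 = 0.885.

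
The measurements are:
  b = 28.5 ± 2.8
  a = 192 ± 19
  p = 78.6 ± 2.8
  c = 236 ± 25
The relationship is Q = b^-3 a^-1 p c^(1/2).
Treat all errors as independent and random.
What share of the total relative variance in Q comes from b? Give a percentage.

86.2%

(δQ/Q)² = (-3·δb/b)² + (-1·δa/a)² + (1·δp/p)² + (½·δc/c)²
  b term: (-3×0.0982)² = 0.0869
  a term: (-1×0.0990)² = 0.00979
  p term: (1×0.0356)² = 0.00127
  c term: (0.5×0.106)² = 0.00281
Total = 0.101. Share from b = 0.0869/0.101 = 0.862.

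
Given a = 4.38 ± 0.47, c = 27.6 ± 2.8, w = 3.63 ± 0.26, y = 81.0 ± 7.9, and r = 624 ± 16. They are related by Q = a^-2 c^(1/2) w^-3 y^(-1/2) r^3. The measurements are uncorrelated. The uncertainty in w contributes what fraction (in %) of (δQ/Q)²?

(δQ/Q)² = (-2·δa/a)² + (½·δc/c)² + (-3·δw/w)² + (−½·δy/y)² + (3·δr/r)²
  a term: (-2×0.107)² = 0.0461
  c term: (0.5×0.101)² = 0.00257
  w term: (-3×0.0716)² = 0.0462
  y term: (-0.5×0.0975)² = 0.00238
  r term: (3×0.0256)² = 0.00592
Total = 0.103. Share from w = 0.0462/0.103 = 0.448.

44.8%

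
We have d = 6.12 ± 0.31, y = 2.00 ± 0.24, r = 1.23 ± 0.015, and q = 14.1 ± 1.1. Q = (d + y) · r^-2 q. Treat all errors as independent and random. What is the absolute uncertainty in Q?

Let u = d + y = 8.12. δu = √(δd² + δy²) = √(0.0961 + 0.0576) = 0.392, so δu/u = 0.0483.
Q is then a monomial in u, r, q:
δQ/Q = √((δu/u)² + (-2·δr/r)² + (1·δq/q)²) = √(0.00233 + 0.000595 + 0.00609) = 0.0949
Q = 75.7, so δQ = 0.0949 × 75.7 = 7.18.

7.18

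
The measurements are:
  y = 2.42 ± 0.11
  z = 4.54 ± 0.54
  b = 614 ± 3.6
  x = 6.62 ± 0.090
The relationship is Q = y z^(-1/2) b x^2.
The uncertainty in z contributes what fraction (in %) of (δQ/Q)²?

55.5%

(δQ/Q)² = (1·δy/y)² + (−½·δz/z)² + (1·δb/b)² + (2·δx/x)²
  y term: (1×0.0455)² = 0.00207
  z term: (-0.5×0.119)² = 0.00354
  b term: (1×0.00586)² = 3.44e-05
  x term: (2×0.0136)² = 0.000739
Total = 0.00638. Share from z = 0.00354/0.00638 = 0.555.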